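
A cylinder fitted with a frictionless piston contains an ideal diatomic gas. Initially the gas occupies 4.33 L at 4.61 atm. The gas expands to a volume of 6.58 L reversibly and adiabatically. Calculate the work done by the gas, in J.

W ≈ 779 J

γ = 7/5 for a diatomic ideal gas.
P₂ = P₁(V₁/V₂)^γ = 4.61×(4.33/6.58)^(7/5) = 2.566 atm.
For a reversible adiabat, W_by_gas = (P₁V₁ − P₂V₂)/(γ−1).
W_by = (467100×0.00433 − 260000×0.00658) / (2/5) = 779.3 J.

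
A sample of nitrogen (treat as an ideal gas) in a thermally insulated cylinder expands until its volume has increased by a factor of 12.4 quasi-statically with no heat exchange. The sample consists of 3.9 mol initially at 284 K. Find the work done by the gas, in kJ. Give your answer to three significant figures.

W ≈ 14.6 kJ

Adiabatic: T₁V₁^(γ−1) = T₂V₂^(γ−1) ⇒ T₂ = T₁ (V₁/V₂)^(γ−1).
γ = 7/5 for a diatomic ideal gas, so γ−1 = 2/5.
T₂ = 284 × (1/12.4)^(2/5) = 103.7 K.
Q = 0, so ΔU = W_on_gas = nCᵥΔT with Cᵥ = R/(γ−1) = 20.79 J/(mol·K).
ΔU = 3.9 × 20.79 × (103.7 − 284) = -14610 J.
Work done by the gas = −ΔU = 14610 J.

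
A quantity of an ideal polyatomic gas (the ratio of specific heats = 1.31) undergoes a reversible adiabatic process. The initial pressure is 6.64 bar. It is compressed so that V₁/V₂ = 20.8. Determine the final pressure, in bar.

Adiabatic: P₁V₁^γ = P₂V₂^γ ⇒ P₂ = P₁ (V₁/V₂)^γ.
P₂ = 6.64 × 20.8^(1.31) = 353.9 bar.

P₂ ≈ 354 bar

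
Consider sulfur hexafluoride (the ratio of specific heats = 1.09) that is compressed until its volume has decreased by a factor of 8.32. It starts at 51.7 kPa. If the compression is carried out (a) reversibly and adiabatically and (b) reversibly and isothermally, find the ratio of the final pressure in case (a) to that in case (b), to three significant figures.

P_adiabatic / P_isothermal ≈ 1.21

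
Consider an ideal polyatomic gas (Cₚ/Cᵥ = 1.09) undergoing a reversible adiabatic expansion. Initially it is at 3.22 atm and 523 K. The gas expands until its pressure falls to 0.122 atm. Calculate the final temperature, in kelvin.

Along an adiabat T P^((1−γ)/γ) is constant, so T₂ = T₁ (P₂/P₁)^((γ−1)/γ).
T₂ = 523 × (0.122/3.22)^(0.0826) = 399.1 K.

T₂ ≈ 399 K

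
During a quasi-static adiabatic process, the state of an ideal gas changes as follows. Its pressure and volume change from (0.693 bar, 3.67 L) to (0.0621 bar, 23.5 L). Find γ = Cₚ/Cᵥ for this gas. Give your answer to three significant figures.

γ ≈ 1.30

PV^γ = const ⇒ γ = ln(P₂/P₁) / ln(V₁/V₂).
γ = ln(0.0621/0.693) / ln(3.67/23.5) = 1.299.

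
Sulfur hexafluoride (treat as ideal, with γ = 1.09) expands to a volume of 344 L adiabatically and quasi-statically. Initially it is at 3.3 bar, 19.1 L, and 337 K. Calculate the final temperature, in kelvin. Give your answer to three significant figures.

Adiabatic: T₁V₁^(γ−1) = T₂V₂^(γ−1) ⇒ T₂ = T₁ (V₁/V₂)^(γ−1).
T₂ = 337 × (19.1/344)^(0.09) = 259.8 K.

T₂ ≈ 260 K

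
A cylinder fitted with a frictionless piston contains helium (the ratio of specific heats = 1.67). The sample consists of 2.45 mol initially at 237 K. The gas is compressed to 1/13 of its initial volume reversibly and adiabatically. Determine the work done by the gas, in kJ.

W ≈ -33.0 kJ

Adiabatic: T₁V₁^(γ−1) = T₂V₂^(γ−1) ⇒ T₂ = T₁ (V₁/V₂)^(γ−1).
T₂ = 237 × 13^(0.67) = 1322 K.
Q = 0, so ΔU = W_on_gas = nCᵥΔT with Cᵥ = R/(γ−1) = 12.41 J/(mol·K).
ΔU = 2.45 × 12.41 × (1322 − 237) = 32970 J.
Work done by the gas = −ΔU = -32970 J.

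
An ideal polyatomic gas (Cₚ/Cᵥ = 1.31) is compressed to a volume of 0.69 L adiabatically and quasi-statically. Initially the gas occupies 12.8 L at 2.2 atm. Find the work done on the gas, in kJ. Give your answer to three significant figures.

W ≈ 13.6 kJ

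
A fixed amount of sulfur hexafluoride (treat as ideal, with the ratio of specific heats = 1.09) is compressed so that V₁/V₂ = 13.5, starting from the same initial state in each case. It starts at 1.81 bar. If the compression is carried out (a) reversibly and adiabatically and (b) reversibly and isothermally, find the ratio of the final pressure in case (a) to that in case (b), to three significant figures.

P_adiabatic / P_isothermal ≈ 1.26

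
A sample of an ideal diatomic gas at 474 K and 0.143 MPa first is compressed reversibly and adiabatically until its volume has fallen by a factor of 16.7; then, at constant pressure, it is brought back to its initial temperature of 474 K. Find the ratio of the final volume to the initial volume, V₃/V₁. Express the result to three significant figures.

V₃/V₁ ≈ 0.0194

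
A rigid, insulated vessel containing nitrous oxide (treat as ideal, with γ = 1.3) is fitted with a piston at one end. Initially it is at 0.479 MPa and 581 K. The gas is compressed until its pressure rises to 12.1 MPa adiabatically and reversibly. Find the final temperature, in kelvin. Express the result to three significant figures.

T₂ ≈ 1220 K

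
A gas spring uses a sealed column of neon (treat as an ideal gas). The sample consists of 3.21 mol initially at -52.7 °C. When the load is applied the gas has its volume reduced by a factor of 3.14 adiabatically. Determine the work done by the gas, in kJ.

Adiabatic: T₁V₁^(γ−1) = T₂V₂^(γ−1) ⇒ T₂ = T₁ (V₁/V₂)^(γ−1).
γ = 5/3 for a monatomic ideal gas, so γ−1 = 2/3.
T₁ = -52.7 °C = 220.4 K.
T₂ = 220.4 × 3.14^(2/3) = 472.7 K.
Q = 0, so ΔU = W_on_gas = nCᵥΔT with Cᵥ = R/(γ−1) = 12.47 J/(mol·K).
ΔU = 3.21 × 12.47 × (472.7 − 220.4) = 10100 J.
Work done by the gas = −ΔU = -10100 J.

W ≈ -10.1 kJ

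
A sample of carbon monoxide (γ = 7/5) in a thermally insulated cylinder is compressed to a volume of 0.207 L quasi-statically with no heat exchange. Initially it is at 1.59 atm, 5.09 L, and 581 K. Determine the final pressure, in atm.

Adiabatic: P₁V₁^γ = P₂V₂^γ ⇒ P₂ = P₁ (V₁/V₂)^γ.
P₂ = 1.59 × (5.09/0.207)^(7/5) = 140.7 atm.

P₂ ≈ 141 atm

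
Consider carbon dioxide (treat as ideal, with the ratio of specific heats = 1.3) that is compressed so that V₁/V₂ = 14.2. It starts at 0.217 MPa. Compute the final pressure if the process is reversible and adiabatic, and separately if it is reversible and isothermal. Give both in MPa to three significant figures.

adiabatic: 6.83 MPa; isothermal: 3.08 MPa

Isothermal: P₂ = P₁(V₁/V₂) = 0.217×14.2 = 3.081 MPa.
Adiabatic: P₂ = P₁(V₁/V₂)^γ = 0.217×14.2^(1.3) = 6.83 MPa.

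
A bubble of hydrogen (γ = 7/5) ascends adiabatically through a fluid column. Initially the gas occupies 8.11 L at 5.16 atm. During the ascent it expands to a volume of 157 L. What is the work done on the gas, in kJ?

W ≈ -7.36 kJ

P₂ = P₁(V₁/V₂)^γ = 5.16×(8.11/157)^(7/5) = 0.08147 atm.
For a reversible adiabat, W_by_gas = (P₁V₁ − P₂V₂)/(γ−1).
W_by = (522800×0.00811 − 8255×0.157) / (2/5) = 7360 J.
W_on_gas = −W_by = -7360 J.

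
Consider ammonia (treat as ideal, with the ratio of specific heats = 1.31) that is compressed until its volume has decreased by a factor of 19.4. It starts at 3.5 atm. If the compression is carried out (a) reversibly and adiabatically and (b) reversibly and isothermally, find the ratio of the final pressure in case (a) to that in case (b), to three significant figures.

P_adiabatic / P_isothermal ≈ 2.51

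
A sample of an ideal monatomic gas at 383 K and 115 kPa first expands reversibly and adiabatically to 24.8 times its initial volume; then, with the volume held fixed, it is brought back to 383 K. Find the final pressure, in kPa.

P₃ ≈ 4.64 kPa

For a monatomic ideal gas γ = 5/3.
Adiabatic step (PV^γ = const): P₂ = 115×(1/24.8)^(5/3) = 0.5453 kPa; T₂ = 383×(1/24.8)^(2/3) = 45.04 K.
Isochoric: P₃ = P₂(T₃/T₂) = 0.5453 × (383/45.04) = 4.637 kPa.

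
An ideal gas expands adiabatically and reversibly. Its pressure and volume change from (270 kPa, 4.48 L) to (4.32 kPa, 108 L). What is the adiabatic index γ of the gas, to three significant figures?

PV^γ = const ⇒ γ = ln(P₂/P₁) / ln(V₁/V₂).
γ = ln(4.32/270) / ln(4.48/108) = 1.299.

γ ≈ 1.30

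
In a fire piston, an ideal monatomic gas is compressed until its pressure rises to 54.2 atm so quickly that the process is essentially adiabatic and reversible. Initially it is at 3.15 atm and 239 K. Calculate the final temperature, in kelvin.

T₂ ≈ 746 K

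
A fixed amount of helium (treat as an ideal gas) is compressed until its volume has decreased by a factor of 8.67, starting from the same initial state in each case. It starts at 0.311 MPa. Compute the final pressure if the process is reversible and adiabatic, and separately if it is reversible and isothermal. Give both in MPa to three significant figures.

adiabatic: 11.4 MPa; isothermal: 2.70 MPa

For a monatomic ideal gas γ = 5/3.
Isothermal: P₂ = P₁(V₁/V₂) = 0.311×8.67 = 2.696 MPa.
Adiabatic: P₂ = P₁(V₁/V₂)^γ = 0.311×8.67^(5/3) = 11.38 MPa.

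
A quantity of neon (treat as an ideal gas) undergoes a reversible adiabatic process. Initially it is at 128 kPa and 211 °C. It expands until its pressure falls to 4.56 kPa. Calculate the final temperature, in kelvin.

T₂ ≈ 128 K

Adiabatic: T₂/T₁ = (P₂/P₁)^((γ−1)/γ).
For a monatomic ideal gas γ = 5/3, so (γ−1)/γ = 2/5.
T₁ = 211 °C = 484.1 K.
T₂ = 484.1 × (4.56/128)^(2/5) = 127.6 K.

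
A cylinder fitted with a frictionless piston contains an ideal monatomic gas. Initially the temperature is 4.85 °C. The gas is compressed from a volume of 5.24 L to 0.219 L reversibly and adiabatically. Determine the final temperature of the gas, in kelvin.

T₂ ≈ 2310 K

Adiabatic: T₁V₁^(γ−1) = T₂V₂^(γ−1) ⇒ T₂ = T₁ (V₁/V₂)^(γ−1).
For a monatomic ideal gas γ = 5/3, so γ−1 = 2/3.
T₁ = 4.85 °C = 278 K.
T₂ = 278 × (5.24/0.219)^(2/3) = 2308 K.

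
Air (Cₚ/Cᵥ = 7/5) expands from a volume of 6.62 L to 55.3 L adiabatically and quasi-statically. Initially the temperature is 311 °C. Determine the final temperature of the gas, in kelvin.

T₂ ≈ 250 K

For a reversible adiabat TV^(γ−1) is constant, so T₂ = T₁ (V₁/V₂)^(γ−1).
T₁ = 311 °C = 584.1 K.
T₂ = 584.1 × (6.62/55.3)^(2/5) = 249.9 K.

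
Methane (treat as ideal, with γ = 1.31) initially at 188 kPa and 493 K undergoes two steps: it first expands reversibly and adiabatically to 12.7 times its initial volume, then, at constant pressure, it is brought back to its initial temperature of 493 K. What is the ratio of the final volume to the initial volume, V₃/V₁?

Adiabatic step: V₂/V₁ = 12.7; T₂ = T₁·(1/12.7)^(0.31) = 224.2 K.
Isobaric step: V₃/V₂ = T₃/T₂ = 493/224.2.
V₃/V₁ = (V₂/V₁)(V₃/V₂) = 12.7 × (493/224.2) = 27.92.

V₃/V₁ ≈ 27.9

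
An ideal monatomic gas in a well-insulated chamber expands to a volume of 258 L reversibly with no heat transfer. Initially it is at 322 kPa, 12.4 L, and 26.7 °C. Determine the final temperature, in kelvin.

Adiabatic: T₁V₁^(γ−1) = T₂V₂^(γ−1) ⇒ T₂ = T₁ (V₁/V₂)^(γ−1).
γ = 5/3 for a monatomic ideal gas.
T₁ = 26.7 °C = 299.8 K.
T₂ = 299.8 × (12.4/258)^(2/3) = 39.64 K.

T₂ ≈ 39.6 K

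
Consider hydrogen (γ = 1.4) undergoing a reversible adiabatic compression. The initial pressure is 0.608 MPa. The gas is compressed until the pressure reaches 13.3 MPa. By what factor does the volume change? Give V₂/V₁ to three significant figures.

From PV^γ = const, V₂/V₁ = (P₁/P₂)^(1/γ).
V₂/V₁ = (0.608/13.3)^(0.714) = 0.1104.

V₂/V₁ ≈ 0.110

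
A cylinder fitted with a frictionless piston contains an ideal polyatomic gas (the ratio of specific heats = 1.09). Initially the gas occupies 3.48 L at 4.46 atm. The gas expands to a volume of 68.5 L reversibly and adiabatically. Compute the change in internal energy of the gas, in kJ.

P₂ = P₁(V₁/V₂)^γ = 4.46×(3.48/68.5)^(1.09) = 0.1733 atm.
For a reversible adiabat, W_by_gas = (P₁V₁ − P₂V₂)/(γ−1).
W_by = (451900×0.00348 − 17560×0.0685) / (0.09) = 4110 J.
Q = 0 ⇒ ΔU = −W_by = -4110 J.

ΔU ≈ -4.11 kJ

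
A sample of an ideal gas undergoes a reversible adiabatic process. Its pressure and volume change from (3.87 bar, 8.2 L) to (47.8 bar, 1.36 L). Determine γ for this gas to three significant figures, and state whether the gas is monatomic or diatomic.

PV^γ = const ⇒ γ = ln(P₂/P₁) / ln(V₁/V₂).
γ = ln(47.8/3.87) / ln(8.2/1.36) = 1.399.
γ ≈ 1.40 is close to 7/5, so the gas is diatomic.

γ ≈ 1.40; diatomic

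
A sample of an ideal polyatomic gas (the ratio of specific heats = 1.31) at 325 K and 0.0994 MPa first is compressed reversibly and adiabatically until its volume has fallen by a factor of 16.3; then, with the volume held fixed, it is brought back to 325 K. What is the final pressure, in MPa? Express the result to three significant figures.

P₃ ≈ 1.62 MPa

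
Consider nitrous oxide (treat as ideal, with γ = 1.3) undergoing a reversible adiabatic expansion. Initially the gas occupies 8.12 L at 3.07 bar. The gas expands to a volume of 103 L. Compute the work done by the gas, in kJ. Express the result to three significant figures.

W ≈ 4.43 kJ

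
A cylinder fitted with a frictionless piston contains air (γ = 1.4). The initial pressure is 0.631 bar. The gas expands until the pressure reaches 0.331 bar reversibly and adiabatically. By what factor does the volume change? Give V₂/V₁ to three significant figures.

From PV^γ = const, V₂/V₁ = (P₁/P₂)^(1/γ).
V₂/V₁ = (0.631/0.331)^(0.714) = 1.585.

V₂/V₁ ≈ 1.59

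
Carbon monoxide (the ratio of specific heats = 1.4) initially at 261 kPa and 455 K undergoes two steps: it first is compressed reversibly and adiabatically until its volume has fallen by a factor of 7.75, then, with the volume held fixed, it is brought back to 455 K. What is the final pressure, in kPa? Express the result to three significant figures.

P₃ ≈ 2020 kPa

Adiabatic step (PV^γ = const): P₂ = 261×7.75^(1.4) = 4588 kPa; T₂ = 455×7.75^(0.4) = 1032 K.
Isochoric: P₃ = P₂(T₃/T₂) = 4588 × (455/1032) = 2023 kPa.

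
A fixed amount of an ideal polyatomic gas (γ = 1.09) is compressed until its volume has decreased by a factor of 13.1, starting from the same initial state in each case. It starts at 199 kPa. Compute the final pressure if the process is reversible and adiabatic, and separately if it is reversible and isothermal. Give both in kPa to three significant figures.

Isothermal: P₂ = P₁(V₁/V₂) = 199×13.1 = 2607 kPa.
Adiabatic: P₂ = P₁(V₁/V₂)^γ = 199×13.1^(1.09) = 3286 kPa.

adiabatic: 3290 kPa; isothermal: 2610 kPa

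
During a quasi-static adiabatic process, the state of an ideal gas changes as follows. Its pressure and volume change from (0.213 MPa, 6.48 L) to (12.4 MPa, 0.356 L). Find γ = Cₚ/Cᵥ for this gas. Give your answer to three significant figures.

γ ≈ 1.40

PV^γ = const ⇒ γ = ln(P₂/P₁) / ln(V₁/V₂).
γ = ln(12.4/0.213) / ln(6.48/0.356) = 1.401.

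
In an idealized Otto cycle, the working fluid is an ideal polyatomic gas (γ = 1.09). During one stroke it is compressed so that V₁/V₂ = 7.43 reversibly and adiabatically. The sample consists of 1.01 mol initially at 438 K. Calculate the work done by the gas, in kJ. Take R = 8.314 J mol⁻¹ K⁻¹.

W ≈ -8.08 kJ

Adiabatic: T₁V₁^(γ−1) = T₂V₂^(γ−1) ⇒ T₂ = T₁ (V₁/V₂)^(γ−1).
T₂ = 438 × 7.43^(0.09) = 524.6 K.
Q = 0, so ΔU = W_on_gas = nCᵥΔT with Cᵥ = R/(γ−1) = 92.38 J/(mol·K).
ΔU = 1.01 × 92.38 × (524.6 − 438) = 8084 J.
Work done by the gas = −ΔU = -8084 J.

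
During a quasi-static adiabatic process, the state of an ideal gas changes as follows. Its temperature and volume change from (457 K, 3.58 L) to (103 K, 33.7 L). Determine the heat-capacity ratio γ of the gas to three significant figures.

γ ≈ 1.66

TV^(γ−1) = const ⇒ γ − 1 = ln(T₂/T₁) / ln(V₁/V₂).
γ = 1 + ln(103/457) / ln(3.58/33.7) = 1.665.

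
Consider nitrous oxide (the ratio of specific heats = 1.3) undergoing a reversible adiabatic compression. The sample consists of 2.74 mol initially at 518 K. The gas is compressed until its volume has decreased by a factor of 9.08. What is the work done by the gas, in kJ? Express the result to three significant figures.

For a reversible adiabat TV^(γ−1) is constant, so T₂ = T₁ (V₁/V₂)^(γ−1).
T₂ = 518 × 9.08^(0.3) = 1004 K.
Q = 0, so ΔU = W_on_gas = nCᵥΔT with Cᵥ = R/(γ−1) = 27.71 J/(mol·K).
ΔU = 2.74 × 27.71 × (1004 − 518) = 36910 J.
Work done by the gas = −ΔU = -36910 J.

W ≈ -36.9 kJ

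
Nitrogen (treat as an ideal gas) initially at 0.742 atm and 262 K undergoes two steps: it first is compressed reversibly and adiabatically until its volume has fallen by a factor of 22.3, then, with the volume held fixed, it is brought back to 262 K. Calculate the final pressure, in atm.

For a diatomic ideal gas γ = 7/5.
Adiabatic step (PV^γ = const): P₂ = 0.742×22.3^(7/5) = 57.28 atm; T₂ = 262×22.3^(2/5) = 907 K.
Isochoric: P₃ = P₂(T₃/T₂) = 57.28 × (262/907) = 16.55 atm.

P₃ ≈ 16.5 atm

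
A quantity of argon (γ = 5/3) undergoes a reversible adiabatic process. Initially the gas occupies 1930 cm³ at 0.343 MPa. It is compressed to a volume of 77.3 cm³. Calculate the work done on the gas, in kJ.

W ≈ 7.49 kJ

P₂ = P₁(V₁/V₂)^γ = 0.343×(1930/77.3)^(5/3) = 73.16 MPa.
For a reversible adiabat, W_by_gas = (P₁V₁ − P₂V₂)/(γ−1).
W_by = (343000×0.00193 − 7.316×10^7×7.73×10^-5) / (2/3) = -7490 J.
W_on_gas = −W_by = 7490 J.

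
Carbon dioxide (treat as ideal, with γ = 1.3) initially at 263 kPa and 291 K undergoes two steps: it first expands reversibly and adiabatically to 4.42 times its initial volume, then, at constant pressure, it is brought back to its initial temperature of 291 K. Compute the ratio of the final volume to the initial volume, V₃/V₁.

Adiabatic step: V₂/V₁ = 4.42; T₂ = T₁·(1/4.42)^(0.3) = 186.3 K.
Isobaric step: V₃/V₂ = T₃/T₂ = 291/186.3.
V₃/V₁ = (V₂/V₁)(V₃/V₂) = 4.42 × (291/186.3) = 6.903.

V₃/V₁ ≈ 6.90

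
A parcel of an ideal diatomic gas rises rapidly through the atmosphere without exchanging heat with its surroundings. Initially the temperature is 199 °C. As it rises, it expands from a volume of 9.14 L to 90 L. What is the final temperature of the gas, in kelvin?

T₂ ≈ 189 K

Adiabatic: T₁V₁^(γ−1) = T₂V₂^(γ−1) ⇒ T₂ = T₁ (V₁/V₂)^(γ−1).
For a diatomic ideal gas γ = 7/5, so γ−1 = 2/5.
T₁ = 199 °C = 472.1 K.
T₂ = 472.1 × (9.14/90)^(2/5) = 189.1 K.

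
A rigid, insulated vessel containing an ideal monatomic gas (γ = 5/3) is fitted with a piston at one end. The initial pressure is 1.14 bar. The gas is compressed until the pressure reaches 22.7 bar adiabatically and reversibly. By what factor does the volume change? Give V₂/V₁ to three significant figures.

V₂/V₁ ≈ 0.166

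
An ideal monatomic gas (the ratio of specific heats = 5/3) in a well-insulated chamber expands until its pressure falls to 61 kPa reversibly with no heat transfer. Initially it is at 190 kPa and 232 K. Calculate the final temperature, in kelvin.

Along an adiabat T P^((1−γ)/γ) is constant, so T₂ = T₁ (P₂/P₁)^((γ−1)/γ).
T₂ = 232 × (61/190)^(2/5) = 147.3 K.

T₂ ≈ 147 K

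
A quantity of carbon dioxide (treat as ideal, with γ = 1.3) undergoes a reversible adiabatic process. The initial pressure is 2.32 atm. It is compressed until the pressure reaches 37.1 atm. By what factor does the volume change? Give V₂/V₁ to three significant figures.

V₂/V₁ ≈ 0.119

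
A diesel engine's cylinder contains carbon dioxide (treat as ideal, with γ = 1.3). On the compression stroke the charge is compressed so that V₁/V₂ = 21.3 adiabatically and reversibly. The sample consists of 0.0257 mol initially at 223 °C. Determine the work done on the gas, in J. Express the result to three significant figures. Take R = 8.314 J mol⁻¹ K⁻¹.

W ≈ 531 J

Adiabatic: T₁V₁^(γ−1) = T₂V₂^(γ−1) ⇒ T₂ = T₁ (V₁/V₂)^(γ−1).
T₁ = 223 °C = 496.1 K.
T₂ = 496.1 × 21.3^(0.3) = 1242 K.
Q = 0, so ΔU = W_on_gas = nCᵥΔT with Cᵥ = R/(γ−1) = 27.71 J/(mol·K).
ΔU = 0.0257 × 27.71 × (1242 − 496.1) = 531.2 J.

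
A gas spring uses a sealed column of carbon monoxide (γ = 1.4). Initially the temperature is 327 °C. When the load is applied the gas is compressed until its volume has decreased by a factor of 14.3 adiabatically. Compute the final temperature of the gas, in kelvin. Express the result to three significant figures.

T₂ ≈ 1740 K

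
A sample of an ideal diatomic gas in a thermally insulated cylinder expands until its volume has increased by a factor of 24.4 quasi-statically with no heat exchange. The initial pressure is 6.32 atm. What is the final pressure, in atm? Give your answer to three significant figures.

Adiabatic: P₁V₁^γ = P₂V₂^γ ⇒ P₂ = P₁ (V₁/V₂)^γ.
For a diatomic ideal gas γ = 7/5.
P₂ = 6.32 × (1/24.4)^(7/5) = 0.07217 atm.

P₂ ≈ 0.0722 atm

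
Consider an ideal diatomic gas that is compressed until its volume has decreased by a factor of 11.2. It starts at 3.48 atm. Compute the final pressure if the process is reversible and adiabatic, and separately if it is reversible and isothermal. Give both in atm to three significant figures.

adiabatic: 102 atm; isothermal: 39.0 atm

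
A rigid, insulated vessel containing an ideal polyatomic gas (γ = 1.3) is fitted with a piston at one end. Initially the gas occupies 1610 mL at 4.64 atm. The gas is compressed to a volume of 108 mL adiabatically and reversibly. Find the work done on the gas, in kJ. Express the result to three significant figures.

P₂ = P₁(V₁/V₂)^γ = 4.64×(1610/108)^(1.3) = 155.6 atm.
For a reversible adiabat, W_by_gas = (P₁V₁ − P₂V₂)/(γ−1).
W_by = (470100×0.00161 − 1.576×10^7×0.000108) / (0.3) = -3152 J.
W_on_gas = −W_by = 3152 J.

W ≈ 3.15 kJ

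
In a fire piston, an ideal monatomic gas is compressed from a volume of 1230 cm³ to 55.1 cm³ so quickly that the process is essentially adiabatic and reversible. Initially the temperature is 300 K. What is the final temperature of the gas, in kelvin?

T₂ ≈ 2380 K

Adiabatic: T₁V₁^(γ−1) = T₂V₂^(γ−1) ⇒ T₂ = T₁ (V₁/V₂)^(γ−1).
For a monatomic ideal gas γ = 5/3, so γ−1 = 2/3.
T₂ = 300 × (1230/55.1)^(2/3) = 2378 K.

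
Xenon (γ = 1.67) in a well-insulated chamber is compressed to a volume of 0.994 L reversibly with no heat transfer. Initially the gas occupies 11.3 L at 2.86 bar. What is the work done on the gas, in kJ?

P₂ = P₁(V₁/V₂)^γ = 2.86×(11.3/0.994)^(1.67) = 165.7 bar.
For a reversible adiabat, W_by_gas = (P₁V₁ − P₂V₂)/(γ−1).
W_by = (286000×0.0113 − 1.657×10^7×0.000994) / (0.67) = -19760 J.
W_on_gas = −W_by = 19760 J.

W ≈ 19.8 kJ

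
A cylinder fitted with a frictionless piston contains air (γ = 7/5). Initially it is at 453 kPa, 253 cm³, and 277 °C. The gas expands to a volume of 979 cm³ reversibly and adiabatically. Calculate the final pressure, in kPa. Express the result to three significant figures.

P₂ ≈ 68.1 kPa

Adiabatic: P₁V₁^γ = P₂V₂^γ ⇒ P₂ = P₁ (V₁/V₂)^γ.
P₂ = 453 × (253/979)^(7/5) = 68.14 kPa.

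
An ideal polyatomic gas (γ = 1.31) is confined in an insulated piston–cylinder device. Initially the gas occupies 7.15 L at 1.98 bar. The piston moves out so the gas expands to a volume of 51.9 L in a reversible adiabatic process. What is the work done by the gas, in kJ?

P₂ = P₁(V₁/V₂)^γ = 1.98×(7.15/51.9)^(1.31) = 0.1475 bar.
For a reversible adiabat, W_by_gas = (P₁V₁ − P₂V₂)/(γ−1).
W_by = (198000×0.00715 − 14750×0.0519) / (0.31) = 2097 J.

W ≈ 2.10 kJ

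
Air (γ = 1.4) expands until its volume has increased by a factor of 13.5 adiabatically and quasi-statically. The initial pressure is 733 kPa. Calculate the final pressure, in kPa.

Adiabatic: P₁V₁^γ = P₂V₂^γ ⇒ P₂ = P₁ (V₁/V₂)^γ.
P₂ = 733 × (1/13.5)^(1.4) = 19.17 kPa.

P₂ ≈ 19.2 kPa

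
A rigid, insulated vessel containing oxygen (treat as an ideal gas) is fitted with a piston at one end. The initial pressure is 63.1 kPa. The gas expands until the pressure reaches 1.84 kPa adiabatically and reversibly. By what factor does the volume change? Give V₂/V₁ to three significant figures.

From PV^γ = const, V₂/V₁ = (P₁/P₂)^(1/γ).
For a diatomic ideal gas γ = 7/5.
V₂/V₁ = (63.1/1.84)^(5/7) = 12.49.

V₂/V₁ ≈ 12.5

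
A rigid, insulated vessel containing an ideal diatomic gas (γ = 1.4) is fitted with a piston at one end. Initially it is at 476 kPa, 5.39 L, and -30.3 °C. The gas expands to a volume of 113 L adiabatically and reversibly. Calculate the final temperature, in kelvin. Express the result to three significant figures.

T₂ ≈ 71.9 K

Adiabatic: T₁V₁^(γ−1) = T₂V₂^(γ−1) ⇒ T₂ = T₁ (V₁/V₂)^(γ−1).
T₁ = -30.3 °C = 242.8 K.
T₂ = 242.8 × (5.39/113)^(0.4) = 71.9 K.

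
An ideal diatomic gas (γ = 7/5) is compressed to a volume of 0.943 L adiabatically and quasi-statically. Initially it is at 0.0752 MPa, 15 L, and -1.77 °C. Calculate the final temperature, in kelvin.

Adiabatic: T₁V₁^(γ−1) = T₂V₂^(γ−1) ⇒ T₂ = T₁ (V₁/V₂)^(γ−1).
T₁ = -1.77 °C = 271.4 K.
T₂ = 271.4 × (15/0.943)^(2/5) = 820.7 K.

T₂ ≈ 821 K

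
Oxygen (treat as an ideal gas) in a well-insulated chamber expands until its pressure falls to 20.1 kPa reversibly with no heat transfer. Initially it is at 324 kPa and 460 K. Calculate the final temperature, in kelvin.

T₂ ≈ 208 K

Along an adiabat T P^((1−γ)/γ) is constant, so T₂ = T₁ (P₂/P₁)^((γ−1)/γ).
For a diatomic ideal gas γ = 7/5, so (γ−1)/γ = 2/7.
T₂ = 460 × (20.1/324)^(2/7) = 207.9 K.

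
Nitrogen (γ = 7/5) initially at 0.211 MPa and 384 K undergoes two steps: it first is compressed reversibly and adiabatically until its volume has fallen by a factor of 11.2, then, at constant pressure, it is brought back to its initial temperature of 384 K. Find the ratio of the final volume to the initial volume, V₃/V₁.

Adiabatic step: V₂/V₁ = 0.08929; T₂ = T₁·11.2^(2/5) = 1009 K.
Isobaric step: V₃/V₂ = T₃/T₂ = 384/1009.
V₃/V₁ = (V₂/V₁)(V₃/V₂) = 0.08929 × (384/1009) = 0.03397.

V₃/V₁ ≈ 0.0340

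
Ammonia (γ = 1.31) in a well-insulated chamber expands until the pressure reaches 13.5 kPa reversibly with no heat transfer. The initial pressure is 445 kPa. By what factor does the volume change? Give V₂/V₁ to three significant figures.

From PV^γ = const, V₂/V₁ = (P₁/P₂)^(1/γ).
V₂/V₁ = (445/13.5)^(0.763) = 14.41.

V₂/V₁ ≈ 14.4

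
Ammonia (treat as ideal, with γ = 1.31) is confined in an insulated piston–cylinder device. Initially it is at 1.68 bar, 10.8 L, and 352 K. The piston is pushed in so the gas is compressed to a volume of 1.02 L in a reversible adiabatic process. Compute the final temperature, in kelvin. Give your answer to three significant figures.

For a reversible adiabat TV^(γ−1) is constant, so T₂ = T₁ (V₁/V₂)^(γ−1).
T₂ = 352 × (10.8/1.02)^(0.31) = 731.5 K.

T₂ ≈ 732 K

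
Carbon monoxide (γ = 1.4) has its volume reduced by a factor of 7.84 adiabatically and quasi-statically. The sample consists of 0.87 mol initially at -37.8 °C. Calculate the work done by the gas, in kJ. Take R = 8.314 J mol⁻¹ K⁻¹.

Adiabatic: T₁V₁^(γ−1) = T₂V₂^(γ−1) ⇒ T₂ = T₁ (V₁/V₂)^(γ−1).
T₁ = -37.8 °C = 235.3 K.
T₂ = 235.3 × 7.84^(0.4) = 536.3 K.
Q = 0, so ΔU = W_on_gas = nCᵥΔT with Cᵥ = R/(γ−1) = 20.79 J/(mol·K).
ΔU = 0.87 × 20.79 × (536.3 − 235.3) = 5443 J.
Work done by the gas = −ΔU = -5443 J.

W ≈ -5.44 kJ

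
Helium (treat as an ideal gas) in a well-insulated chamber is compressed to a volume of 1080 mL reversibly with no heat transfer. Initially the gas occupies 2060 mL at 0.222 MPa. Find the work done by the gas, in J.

γ = 5/3 for a monatomic ideal gas.
P₂ = P₁(V₁/V₂)^γ = 0.222×(2060/1080)^(5/3) = 0.6513 MPa.
For a reversible adiabat, W_by_gas = (P₁V₁ − P₂V₂)/(γ−1).
W_by = (222000×0.00206 − 651300×0.00108) / (2/3) = -369.1 J.

W ≈ -369 J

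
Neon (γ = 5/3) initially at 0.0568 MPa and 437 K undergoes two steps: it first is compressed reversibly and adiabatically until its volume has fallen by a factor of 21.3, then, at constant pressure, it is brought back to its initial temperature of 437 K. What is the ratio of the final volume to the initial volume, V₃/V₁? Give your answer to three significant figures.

V₃/V₁ ≈ 0.00611

Adiabatic step: V₂/V₁ = 0.04695; T₂ = T₁·21.3^(2/3) = 3358 K.
Isobaric step: V₃/V₂ = T₃/T₂ = 437/3358.
V₃/V₁ = (V₂/V₁)(V₃/V₂) = 0.04695 × (437/3358) = 0.00611.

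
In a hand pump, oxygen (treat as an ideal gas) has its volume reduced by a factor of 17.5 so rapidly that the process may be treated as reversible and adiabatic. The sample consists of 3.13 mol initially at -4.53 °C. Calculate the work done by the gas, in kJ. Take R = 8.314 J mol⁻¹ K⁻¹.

W ≈ -37.4 kJ

For a reversible adiabat TV^(γ−1) is constant, so T₂ = T₁ (V₁/V₂)^(γ−1).
γ = 7/5 for a diatomic ideal gas, so γ−1 = 2/5.
T₁ = -4.53 °C = 268.6 K.
T₂ = 268.6 × 17.5^(2/5) = 844 K.
Q = 0, so ΔU = W_on_gas = nCᵥΔT with Cᵥ = R/(γ−1) = 20.79 J/(mol·K).
ΔU = 3.13 × 20.79 × (844 − 268.6) = 37430 J.
Work done by the gas = −ΔU = -37430 J.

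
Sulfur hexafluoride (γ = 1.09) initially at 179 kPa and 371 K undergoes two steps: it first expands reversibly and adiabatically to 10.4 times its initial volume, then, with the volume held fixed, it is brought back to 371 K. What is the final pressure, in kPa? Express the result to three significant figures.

Adiabatic step (PV^γ = const): P₂ = 179×(1/10.4)^(1.09) = 13.94 kPa; T₂ = 371×(1/10.4)^(0.09) = 300.5 K.
Isochoric: P₃ = P₂(T₃/T₂) = 13.94 × (371/300.5) = 17.21 kPa.

P₃ ≈ 17.2 kPa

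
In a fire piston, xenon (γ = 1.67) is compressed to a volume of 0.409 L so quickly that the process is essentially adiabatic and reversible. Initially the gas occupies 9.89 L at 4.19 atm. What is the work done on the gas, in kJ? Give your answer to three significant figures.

P₂ = P₁(V₁/V₂)^γ = 4.19×(9.89/0.409)^(1.67) = 856.3 atm.
For a reversible adiabat, W_by_gas = (P₁V₁ − P₂V₂)/(γ−1).
W_by = (424600×0.00989 − 8.676×10^7×0.000409) / (0.67) = -46700 J.
W_on_gas = −W_by = 46700 J.

W ≈ 46.7 kJ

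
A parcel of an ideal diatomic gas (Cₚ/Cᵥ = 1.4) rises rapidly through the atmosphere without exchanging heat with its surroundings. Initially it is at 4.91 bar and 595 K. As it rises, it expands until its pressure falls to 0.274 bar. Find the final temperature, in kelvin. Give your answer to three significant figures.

T₂ ≈ 261 K

Adiabatic: T₂/T₁ = (P₂/P₁)^((γ−1)/γ).
T₂ = 595 × (0.274/4.91)^(0.286) = 260.9 K.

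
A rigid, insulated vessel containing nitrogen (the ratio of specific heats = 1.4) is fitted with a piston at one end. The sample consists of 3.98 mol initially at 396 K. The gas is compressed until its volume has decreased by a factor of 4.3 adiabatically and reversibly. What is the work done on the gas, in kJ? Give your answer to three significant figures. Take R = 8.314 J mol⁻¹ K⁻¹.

W ≈ 26.0 kJ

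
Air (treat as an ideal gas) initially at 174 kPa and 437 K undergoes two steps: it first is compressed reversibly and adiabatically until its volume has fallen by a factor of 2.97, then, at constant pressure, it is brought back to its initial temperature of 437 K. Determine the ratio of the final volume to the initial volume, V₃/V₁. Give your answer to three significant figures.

V₃/V₁ ≈ 0.218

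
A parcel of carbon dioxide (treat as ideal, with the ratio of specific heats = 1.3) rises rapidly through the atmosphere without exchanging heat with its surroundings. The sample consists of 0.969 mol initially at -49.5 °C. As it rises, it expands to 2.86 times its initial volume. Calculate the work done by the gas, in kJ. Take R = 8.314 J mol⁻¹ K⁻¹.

For a reversible adiabat TV^(γ−1) is constant, so T₂ = T₁ (V₁/V₂)^(γ−1).
T₁ = -49.5 °C = 223.6 K.
T₂ = 223.6 × (1/2.86)^(0.3) = 163.2 K.
Q = 0, so ΔU = W_on_gas = nCᵥΔT with Cᵥ = R/(γ−1) = 27.71 J/(mol·K).
ΔU = 0.969 × 27.71 × (163.2 − 223.6) = -1624 J.
Work done by the gas = −ΔU = 1624 J.

W ≈ 1.62 kJ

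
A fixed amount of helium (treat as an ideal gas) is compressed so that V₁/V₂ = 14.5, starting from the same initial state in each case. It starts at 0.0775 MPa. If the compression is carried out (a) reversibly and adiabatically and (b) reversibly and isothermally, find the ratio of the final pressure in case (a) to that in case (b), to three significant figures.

For a monatomic ideal gas γ = 5/3.
Isothermal: P_b = P₁(V₁/V₂) = 0.0775×14.5.
Adiabatic: P_a = P₁(V₁/V₂)^γ = 0.0775×14.5^(5/3).
P_a/P_b = (V₁/V₂)^(γ−1) = 14.5^(2/3) = 5.946.

P_adiabatic / P_isothermal ≈ 5.95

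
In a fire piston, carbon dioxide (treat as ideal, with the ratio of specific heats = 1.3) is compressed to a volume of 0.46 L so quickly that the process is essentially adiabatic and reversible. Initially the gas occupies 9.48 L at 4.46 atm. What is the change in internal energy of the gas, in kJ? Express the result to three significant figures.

ΔU ≈ 21.1 kJ

P₂ = P₁(V₁/V₂)^γ = 4.46×(9.48/0.46)^(1.3) = 227.8 atm.
For a reversible adiabat, W_by_gas = (P₁V₁ − P₂V₂)/(γ−1).
W_by = (451900×0.00948 − 2.308×10^7×0.00046) / (0.3) = -21120 J.
Q = 0 ⇒ ΔU = −W_by = 21120 J.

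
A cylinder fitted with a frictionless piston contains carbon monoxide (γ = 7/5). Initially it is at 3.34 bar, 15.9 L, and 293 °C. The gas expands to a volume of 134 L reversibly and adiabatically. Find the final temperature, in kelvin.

T₂ ≈ 241 K

For a reversible adiabat TV^(γ−1) is constant, so T₂ = T₁ (V₁/V₂)^(γ−1).
T₁ = 293 °C = 566.1 K.
T₂ = 566.1 × (15.9/134)^(2/5) = 241.4 K.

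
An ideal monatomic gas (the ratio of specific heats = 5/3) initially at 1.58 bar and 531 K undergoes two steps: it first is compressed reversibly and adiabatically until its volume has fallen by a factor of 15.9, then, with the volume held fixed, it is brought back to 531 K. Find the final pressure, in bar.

P₃ ≈ 25.1 bar

Adiabatic step (PV^γ = const): P₂ = 1.58×15.9^(5/3) = 158.8 bar; T₂ = 531×15.9^(2/3) = 3358 K.
Isochoric: P₃ = P₂(T₃/T₂) = 158.8 × (531/3358) = 25.12 bar.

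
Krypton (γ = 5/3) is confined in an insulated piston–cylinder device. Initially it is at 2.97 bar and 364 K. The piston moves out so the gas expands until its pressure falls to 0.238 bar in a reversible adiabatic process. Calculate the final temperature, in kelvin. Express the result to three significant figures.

T₂ ≈ 133 K

Along an adiabat T P^((1−γ)/γ) is constant, so T₂ = T₁ (P₂/P₁)^((γ−1)/γ).
T₂ = 364 × (0.238/2.97)^(2/5) = 132.6 K.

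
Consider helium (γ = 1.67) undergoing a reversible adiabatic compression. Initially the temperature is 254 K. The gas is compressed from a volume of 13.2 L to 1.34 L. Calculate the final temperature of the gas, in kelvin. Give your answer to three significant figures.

T₂ ≈ 1180 K

For a reversible adiabat TV^(γ−1) is constant, so T₂ = T₁ (V₁/V₂)^(γ−1).
T₂ = 254 × (13.2/1.34)^(0.67) = 1176 K.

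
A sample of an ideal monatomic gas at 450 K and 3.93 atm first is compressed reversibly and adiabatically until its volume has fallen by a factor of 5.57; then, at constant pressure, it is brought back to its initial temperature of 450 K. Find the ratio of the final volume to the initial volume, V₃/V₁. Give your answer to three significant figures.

V₃/V₁ ≈ 0.0571

For a monatomic ideal gas γ = 5/3.
Adiabatic step: V₂/V₁ = 0.1795; T₂ = T₁·5.57^(2/3) = 1414 K.
Isobaric step: V₃/V₂ = T₃/T₂ = 450/1414.
V₃/V₁ = (V₂/V₁)(V₃/V₂) = 0.1795 × (450/1414) = 0.05714.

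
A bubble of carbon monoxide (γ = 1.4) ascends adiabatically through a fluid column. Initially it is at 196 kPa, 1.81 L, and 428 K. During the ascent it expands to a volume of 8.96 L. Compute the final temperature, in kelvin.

T₂ ≈ 226 K

For a reversible adiabat TV^(γ−1) is constant, so T₂ = T₁ (V₁/V₂)^(γ−1).
T₂ = 428 × (1.81/8.96)^(0.4) = 225.7 K.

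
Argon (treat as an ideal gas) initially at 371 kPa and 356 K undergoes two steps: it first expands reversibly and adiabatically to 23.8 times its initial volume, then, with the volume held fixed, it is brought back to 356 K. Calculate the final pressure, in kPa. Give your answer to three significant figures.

For a monatomic ideal gas γ = 5/3.
Adiabatic step (PV^γ = const): P₂ = 371×(1/23.8)^(5/3) = 1.884 kPa; T₂ = 356×(1/23.8)^(2/3) = 43.03 K.
Isochoric: P₃ = P₂(T₃/T₂) = 1.884 × (356/43.03) = 15.59 kPa.

P₃ ≈ 15.6 kPa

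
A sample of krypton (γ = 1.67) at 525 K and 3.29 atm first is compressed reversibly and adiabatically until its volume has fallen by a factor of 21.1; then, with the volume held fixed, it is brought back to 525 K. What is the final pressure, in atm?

P₃ ≈ 69.4 atm

Adiabatic step (PV^γ = const): P₂ = 3.29×21.1^(1.67) = 535.5 atm; T₂ = 525×21.1^(0.67) = 4050 K.
Isochoric: P₃ = P₂(T₃/T₂) = 535.5 × (525/4050) = 69.42 atm.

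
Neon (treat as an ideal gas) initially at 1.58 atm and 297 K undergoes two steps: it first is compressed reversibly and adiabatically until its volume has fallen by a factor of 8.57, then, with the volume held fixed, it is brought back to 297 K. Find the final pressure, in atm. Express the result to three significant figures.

P₃ ≈ 13.5 atm

For a monatomic ideal gas γ = 5/3.
Adiabatic step (PV^γ = const): P₂ = 1.58×8.57^(5/3) = 56.71 atm; T₂ = 297×8.57^(2/3) = 1244 K.
Isochoric: P₃ = P₂(T₃/T₂) = 56.71 × (297/1244) = 13.54 atm.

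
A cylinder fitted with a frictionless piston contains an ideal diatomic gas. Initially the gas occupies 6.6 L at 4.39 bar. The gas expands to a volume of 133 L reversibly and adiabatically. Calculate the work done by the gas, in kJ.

γ = 7/5 for a diatomic ideal gas.
P₂ = P₁(V₁/V₂)^γ = 4.39×(6.6/133)^(7/5) = 0.06553 bar.
For a reversible adiabat, W_by_gas = (P₁V₁ − P₂V₂)/(γ−1).
W_by = (439000×0.0066 − 6553×0.133) / (2/5) = 5065 J.

W ≈ 5.06 kJ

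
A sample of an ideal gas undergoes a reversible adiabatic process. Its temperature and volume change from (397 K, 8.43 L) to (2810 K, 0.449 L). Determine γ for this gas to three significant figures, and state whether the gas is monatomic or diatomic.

TV^(γ−1) = const ⇒ γ − 1 = ln(T₂/T₁) / ln(V₁/V₂).
γ = 1 + ln(2810/397) / ln(8.43/0.449) = 1.667.
γ ≈ 1.67 is close to 5/3, so the gas is monatomic.

γ ≈ 1.67; monatomic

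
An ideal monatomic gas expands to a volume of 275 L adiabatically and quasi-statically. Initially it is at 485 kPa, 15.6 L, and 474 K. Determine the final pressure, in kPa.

P₂ ≈ 4.06 kPa

Since PV^γ is constant along a reversible adiabat, P₂ = P₁ (V₁/V₂)^γ.
γ = 5/3 for a monatomic ideal gas.
P₂ = 485 × (15.6/275)^(5/3) = 4.062 kPa.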